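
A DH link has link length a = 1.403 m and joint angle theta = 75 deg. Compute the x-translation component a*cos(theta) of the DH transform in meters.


a*cos(theta) = 1.403*cos(75 deg) = 0.3631

0.3631 m


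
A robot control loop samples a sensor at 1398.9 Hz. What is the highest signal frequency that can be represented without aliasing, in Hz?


f_max = f_s/2 = 1398.9/2 = 699.4500

699.4500 Hz


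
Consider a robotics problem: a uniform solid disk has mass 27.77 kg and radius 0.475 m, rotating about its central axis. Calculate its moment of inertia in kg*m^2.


I = (1/2)*m*R^2 = 0.5*27.77*0.475^2 = 3.1328

3.1328 kg*m^2


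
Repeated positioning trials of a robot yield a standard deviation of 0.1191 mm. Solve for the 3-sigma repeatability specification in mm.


repeatability = 3*sigma = 3*0.1191 = 0.3573

0.3573 mm


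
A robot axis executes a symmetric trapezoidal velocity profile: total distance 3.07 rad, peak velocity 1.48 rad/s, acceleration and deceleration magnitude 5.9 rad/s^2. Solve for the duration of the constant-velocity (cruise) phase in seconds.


t_acc = v/a = 0.250847 s, d_acc = v^2/(2a) = 0.185627 rad each
d_cruise = 3.07 - 2*0.185627 = 2.698746 rad
t_cruise = d_cruise/v = 2.698746/1.48 = 1.8235

1.8235 s


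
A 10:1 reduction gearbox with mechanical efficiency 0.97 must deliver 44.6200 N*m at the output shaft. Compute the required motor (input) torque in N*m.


tau_in = tau_out / (N * eta) = 44.6200 / (10 * 0.97) = 4.6000

4.6000 N*m


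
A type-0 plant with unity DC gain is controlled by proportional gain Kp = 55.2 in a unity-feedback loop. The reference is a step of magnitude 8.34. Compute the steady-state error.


e_ss = R/(1 + Kp) = 8.34/(1 + 55.2) = 8.34/56.2000 = 0.1484

0.1484


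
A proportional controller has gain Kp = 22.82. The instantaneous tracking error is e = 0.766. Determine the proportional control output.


u_P = Kp * e = 22.82 * 0.766 = 17.4801

17.4801


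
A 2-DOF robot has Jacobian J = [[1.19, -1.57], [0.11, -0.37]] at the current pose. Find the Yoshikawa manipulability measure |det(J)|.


det(J) = 1.19*-0.37 - (-1.57)*(0.11) = -0.2676
|det(J)| = 0.2676

0.2676


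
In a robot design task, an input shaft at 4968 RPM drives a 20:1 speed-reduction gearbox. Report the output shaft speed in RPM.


omega_out = omega_in / N = 4968 / 20 = 248.4000

248.4000 RPM


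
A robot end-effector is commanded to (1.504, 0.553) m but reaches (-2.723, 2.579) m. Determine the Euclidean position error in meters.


dx = -2.723 - (1.504) = -4.2270, dy = 2.579 - (0.553) = 2.0260
err = sqrt(17.867529 + 4.104676) = 4.6875

4.6875 m


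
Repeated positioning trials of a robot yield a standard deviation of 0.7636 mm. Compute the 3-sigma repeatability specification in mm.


repeatability = 3*sigma = 3*0.7636 = 2.2908

2.2908 mm


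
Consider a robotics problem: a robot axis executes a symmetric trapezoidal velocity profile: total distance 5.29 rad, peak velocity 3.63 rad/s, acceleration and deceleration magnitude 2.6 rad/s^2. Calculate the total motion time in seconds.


t_acc = v/a = 3.63/2.6 = 1.396154 s
d_acc = v^2/(2a) = 2.534019 rad (each ramp)
d_cruise = 5.29 - 2*2.534019 = 0.221962 rad
t_cruise = 0.221962/3.63 = 0.061147 s
t_total = 2*1.396154 + 0.061147 = 2.8535

2.8535 s


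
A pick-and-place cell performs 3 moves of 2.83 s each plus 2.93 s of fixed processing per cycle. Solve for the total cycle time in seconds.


T = 3*2.83 + 2.93 = 11.4200

11.4200 s


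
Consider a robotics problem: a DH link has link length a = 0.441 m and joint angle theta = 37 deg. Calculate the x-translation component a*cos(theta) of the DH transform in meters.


a*cos(theta) = 0.441*cos(37 deg) = 0.3522

0.3522 m


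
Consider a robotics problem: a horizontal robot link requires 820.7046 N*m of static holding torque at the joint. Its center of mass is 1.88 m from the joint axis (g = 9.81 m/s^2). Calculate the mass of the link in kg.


m = tau / (g*L) = 820.7046 / (9.81 * 1.88) = 44.5000

44.5000 kg


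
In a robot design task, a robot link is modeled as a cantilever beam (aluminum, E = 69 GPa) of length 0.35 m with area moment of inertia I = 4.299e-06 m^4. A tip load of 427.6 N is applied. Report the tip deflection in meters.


delta = F*L^3/(3*E*I) = 427.6*0.35^3/(3*6.900e+10*4.299e-06)
      = 18.33335/889893 = 2.0602e-05

2.0602e-05 m


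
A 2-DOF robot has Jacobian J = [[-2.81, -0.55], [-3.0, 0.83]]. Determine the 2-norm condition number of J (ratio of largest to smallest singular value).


JJ^T eigenvalues: trace(JJ^T) = 17.8875, det(JJ^T) = det(J)^2 = 15.85871329
s_max^2 = (17.8875 + sqrt(256.52780309))/2 = 16.95199268
s_min^2 = (17.8875 - sqrt(256.52780309))/2 = 0.93550732
kappa = s_max/s_min = sqrt(16.95199268/0.93550732) = 4.2568

4.2568


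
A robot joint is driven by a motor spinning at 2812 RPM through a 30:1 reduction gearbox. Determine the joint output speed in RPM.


omega_joint = omega_motor / N = 2812 / 30 = 93.7333

93.7333 RPM


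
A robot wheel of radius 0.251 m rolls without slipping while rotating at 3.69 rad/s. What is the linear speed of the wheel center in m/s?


v = omega * r = 3.69 * 0.251 = 0.9262

0.9262 m/s


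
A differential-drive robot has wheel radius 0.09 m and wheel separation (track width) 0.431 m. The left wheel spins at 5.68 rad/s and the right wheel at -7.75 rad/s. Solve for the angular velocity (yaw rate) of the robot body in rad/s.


omega = r*(wR - wL)/L = 0.09*(-7.75 - (5.68))/0.431 = -2.8044

-2.8044 rad/s


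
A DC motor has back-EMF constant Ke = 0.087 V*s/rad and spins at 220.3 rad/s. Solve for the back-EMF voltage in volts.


V_emf = Ke * omega = 0.087*220.3 = 19.1661

19.1661 V


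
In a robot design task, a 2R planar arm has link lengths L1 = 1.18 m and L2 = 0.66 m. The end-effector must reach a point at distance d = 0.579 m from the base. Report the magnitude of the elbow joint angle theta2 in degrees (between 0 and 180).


cos(th2) = (d^2 - L1^2 - L2^2)/(2*L1*L2) = (0.579^2 - 1.18^2 - 0.66^2)/(2*1.18*0.66) = -0.95837121
th2 = acos(-0.95837121) = 163.4098 deg

163.4098 degrees


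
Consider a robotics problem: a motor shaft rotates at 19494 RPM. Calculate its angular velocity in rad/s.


omega = 19494 * 2*pi/60 = 2041.4069

2041.4069 rad/s


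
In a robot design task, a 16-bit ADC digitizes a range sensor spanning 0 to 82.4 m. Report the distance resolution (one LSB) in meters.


res = range / 2^n = 82.4/2^16 = 82.4/65536 = 0.0013

0.0013 m


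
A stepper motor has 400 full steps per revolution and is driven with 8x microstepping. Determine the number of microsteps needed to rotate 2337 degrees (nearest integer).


step_size = 360/(400*8) = 360/3200 = 0.112500 deg
n = 2337/(360/3200) = 2337*3200/360 = 20773.3333 -> 20773

20773 steps


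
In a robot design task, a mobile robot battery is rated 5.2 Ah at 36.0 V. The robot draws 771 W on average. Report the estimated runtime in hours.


E = 5.2*36.0 = 187.2000 Wh
t = E/P = 187.2000/771 = 0.2428

0.2428 hours


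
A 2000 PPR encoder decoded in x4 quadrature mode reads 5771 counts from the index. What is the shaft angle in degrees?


angle = counts * 360 / (PPR*4) = 5771 * 360 / 8000 = 259.6950

259.6950 degrees


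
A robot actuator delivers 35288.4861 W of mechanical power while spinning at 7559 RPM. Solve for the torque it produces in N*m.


omega = 7559 * 2*pi/60 = 791.576629 rad/s
tau = P / omega = 35288.4861 / 791.576629 = 44.5800

44.5800 N*m


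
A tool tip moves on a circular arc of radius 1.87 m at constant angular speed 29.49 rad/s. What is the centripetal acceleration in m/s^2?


a_c = omega^2 * r = 29.49^2 * 1.87 = 1626.2644

1626.2644 m/s^2


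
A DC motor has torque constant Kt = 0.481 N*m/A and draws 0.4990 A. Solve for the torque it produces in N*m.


tau = Kt * I = 0.481*0.4990 = 0.2400

0.2400 N*m


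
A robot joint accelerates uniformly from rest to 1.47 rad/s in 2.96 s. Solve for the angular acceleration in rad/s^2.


alpha = delta_omega / t = 1.47 / 2.96 = 0.4966

0.4966 rad/s^2


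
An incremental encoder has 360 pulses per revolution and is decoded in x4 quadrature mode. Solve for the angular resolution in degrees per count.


resolution = 360 / (PPR * 4) = 360 / 1440 = 0.2500

0.2500 degrees


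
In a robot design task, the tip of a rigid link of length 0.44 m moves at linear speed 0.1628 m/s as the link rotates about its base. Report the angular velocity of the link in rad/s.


omega = v / L = 0.1628 / 0.44 = 0.3700

0.3700 rad/s


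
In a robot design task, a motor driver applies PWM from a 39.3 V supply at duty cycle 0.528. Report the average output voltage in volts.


V_avg = V_supply * D = 39.3*0.528 = 20.7504

20.7504 V


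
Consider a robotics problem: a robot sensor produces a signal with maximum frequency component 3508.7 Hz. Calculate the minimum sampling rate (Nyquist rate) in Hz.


f_s,min = 2*f_max = 2*3508.7 = 7017.4000

7017.4000 Hz


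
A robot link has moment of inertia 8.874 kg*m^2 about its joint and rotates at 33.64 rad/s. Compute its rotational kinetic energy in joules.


KE = (1/2)*I*omega^2 = 0.5*8.874*33.64^2 = 5021.1293

5021.1293 J


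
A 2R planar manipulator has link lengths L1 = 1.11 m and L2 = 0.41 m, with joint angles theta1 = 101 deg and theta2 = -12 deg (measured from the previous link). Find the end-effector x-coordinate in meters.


x = L1*cos(th1) + L2*cos(th1+th2) = 1.11*cos(101 deg) + 0.41*cos(89 deg) = -0.2046

-0.2046 m


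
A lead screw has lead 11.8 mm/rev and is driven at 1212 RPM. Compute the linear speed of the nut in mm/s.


v = lead * (RPM/60) = 11.8*1212/60 = 238.3600

238.3600 mm/s


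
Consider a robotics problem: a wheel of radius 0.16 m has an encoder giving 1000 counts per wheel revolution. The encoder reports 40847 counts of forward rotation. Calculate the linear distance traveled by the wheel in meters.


revs = 40847/1000 = 40.847000
d = revs * 2*pi*r = 40.847000 * 2*pi*0.16 = 41.0639

41.0639 m


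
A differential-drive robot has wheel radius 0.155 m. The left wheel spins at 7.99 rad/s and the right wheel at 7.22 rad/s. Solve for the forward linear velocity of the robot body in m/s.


v = r*(wR + wL)/2 = 0.155*(7.22 + 7.99)/2 = 1.1788

1.1788 m/s


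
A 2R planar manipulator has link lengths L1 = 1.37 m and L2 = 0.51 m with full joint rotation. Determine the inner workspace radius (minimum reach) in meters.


r_min = |L1 - L2| = |1.37 - 0.51| = 0.8600

0.8600 m


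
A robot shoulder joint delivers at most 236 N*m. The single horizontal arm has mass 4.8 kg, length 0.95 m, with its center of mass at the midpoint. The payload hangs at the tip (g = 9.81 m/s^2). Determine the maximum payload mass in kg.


tau_arm = m_arm*g*(L/2) = 4.8*9.81*0.95/2 = 22.3668 N*m
tau_payload = tau_max - tau_arm = 236 - 22.3668 = 213.6332
m_payload = tau_payload / (g*L) = 213.6332 / (9.81*0.95) = 22.9232

22.9232 kg


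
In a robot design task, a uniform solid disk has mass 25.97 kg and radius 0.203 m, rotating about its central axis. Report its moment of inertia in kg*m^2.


I = (1/2)*m*R^2 = 0.5*25.97*0.203^2 = 0.5351

0.5351 kg*m^2


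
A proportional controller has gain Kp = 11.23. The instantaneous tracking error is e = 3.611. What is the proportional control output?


u_P = Kp * e = 11.23 * 3.611 = 40.5515

40.5515


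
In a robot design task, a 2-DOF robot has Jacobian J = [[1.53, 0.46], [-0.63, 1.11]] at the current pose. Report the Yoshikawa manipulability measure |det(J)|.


det(J) = 1.53*1.11 - (0.46)*(-0.63) = 1.9881
|det(J)| = 1.9881

1.9881


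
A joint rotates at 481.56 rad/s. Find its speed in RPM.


RPM = 481.56 * 60/(2*pi) = 4598.5593

4598.5593 RPM


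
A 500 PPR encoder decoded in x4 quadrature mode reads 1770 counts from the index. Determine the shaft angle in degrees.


angle = counts * 360 / (PPR*4) = 1770 * 360 / 2000 = 318.6000

318.6000 degrees


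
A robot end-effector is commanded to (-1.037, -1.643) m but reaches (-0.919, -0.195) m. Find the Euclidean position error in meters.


dx = -0.919 - (-1.037) = 0.1180, dy = -0.195 - (-1.643) = 1.4480
err = sqrt(0.013924 + 2.096704) = 1.4528

1.4528 m


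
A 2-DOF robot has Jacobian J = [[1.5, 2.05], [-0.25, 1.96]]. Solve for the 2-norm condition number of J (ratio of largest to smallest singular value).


JJ^T eigenvalues: trace(JJ^T) = 10.3566, det(JJ^T) = det(J)^2 = 11.91975625
s_max^2 = (10.3566 + sqrt(59.58013856))/2 = 9.03770859
s_min^2 = (10.3566 - sqrt(59.58013856))/2 = 1.31889141
kappa = s_max/s_min = sqrt(9.03770859/1.31889141) = 2.6177

2.6177


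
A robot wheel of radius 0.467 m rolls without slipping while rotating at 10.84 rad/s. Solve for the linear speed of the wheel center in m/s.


v = omega * r = 10.84 * 0.467 = 5.0623

5.0623 m/s


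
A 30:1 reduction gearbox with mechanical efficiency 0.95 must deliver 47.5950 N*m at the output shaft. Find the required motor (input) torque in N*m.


tau_in = tau_out / (N * eta) = 47.5950 / (30 * 0.95) = 1.6700

1.6700 N*m


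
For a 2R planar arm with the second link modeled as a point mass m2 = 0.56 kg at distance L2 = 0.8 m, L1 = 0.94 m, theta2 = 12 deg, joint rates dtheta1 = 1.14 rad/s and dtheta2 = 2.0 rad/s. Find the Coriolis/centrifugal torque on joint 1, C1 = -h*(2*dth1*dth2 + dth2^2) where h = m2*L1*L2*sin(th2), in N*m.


h = m2*L1*L2*sin(th2) = 0.56*0.94*0.8*sin(12 deg) = 0.087556
C1 = -h*(2*1.14*2.0 + 2.0^2) = -0.087556*8.5600 = -0.7495

-0.7495 N*m


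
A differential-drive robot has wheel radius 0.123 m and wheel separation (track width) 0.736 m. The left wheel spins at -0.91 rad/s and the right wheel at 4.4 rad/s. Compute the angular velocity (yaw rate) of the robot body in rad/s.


omega = r*(wR - wL)/L = 0.123*(4.4 - (-0.91))/0.736 = 0.8874

0.8874 rad/s


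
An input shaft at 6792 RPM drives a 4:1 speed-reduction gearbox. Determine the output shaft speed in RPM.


omega_out = omega_in / N = 6792 / 4 = 1698.0000

1698.0000 RPM


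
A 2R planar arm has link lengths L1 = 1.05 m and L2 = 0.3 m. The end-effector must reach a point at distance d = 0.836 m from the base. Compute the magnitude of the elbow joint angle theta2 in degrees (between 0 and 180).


cos(th2) = (d^2 - L1^2 - L2^2)/(2*L1*L2) = (0.836^2 - 1.05^2 - 0.3^2)/(2*1.05*0.3) = -0.78349841
th2 = acos(-0.78349841) = 141.5820 deg

141.5820 degrees


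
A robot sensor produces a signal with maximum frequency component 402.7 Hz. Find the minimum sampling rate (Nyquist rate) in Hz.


f_s,min = 2*f_max = 2*402.7 = 805.4000

805.4000 Hz


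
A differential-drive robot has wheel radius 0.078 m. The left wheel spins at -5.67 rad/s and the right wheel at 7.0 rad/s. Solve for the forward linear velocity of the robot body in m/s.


v = r*(wR + wL)/2 = 0.078*(7.0 + -5.67)/2 = 0.0519

0.0519 m/s


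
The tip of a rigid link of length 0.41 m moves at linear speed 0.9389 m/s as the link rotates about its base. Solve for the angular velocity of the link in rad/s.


omega = v / L = 0.9389 / 0.41 = 2.2900

2.2900 rad/s


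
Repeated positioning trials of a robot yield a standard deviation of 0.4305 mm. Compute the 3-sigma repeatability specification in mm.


repeatability = 3*sigma = 3*0.4305 = 1.2915

1.2915 mm


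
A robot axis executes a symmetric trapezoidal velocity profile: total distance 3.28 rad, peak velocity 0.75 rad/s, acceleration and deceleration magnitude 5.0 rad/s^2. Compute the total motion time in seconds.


t_acc = v/a = 0.75/5.0 = 0.150000 s
d_acc = v^2/(2a) = 0.056250 rad (each ramp)
d_cruise = 3.28 - 2*0.056250 = 3.167500 rad
t_cruise = 3.167500/0.75 = 4.223333 s
t_total = 2*0.150000 + 4.223333 = 4.5233

4.5233 s


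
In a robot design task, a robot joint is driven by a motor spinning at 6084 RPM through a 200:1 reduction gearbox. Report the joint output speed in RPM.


omega_joint = omega_motor / N = 6084 / 200 = 30.4200

30.4200 RPM


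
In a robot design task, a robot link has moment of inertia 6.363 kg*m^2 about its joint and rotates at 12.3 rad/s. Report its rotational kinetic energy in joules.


KE = (1/2)*I*omega^2 = 0.5*6.363*12.3^2 = 481.3291

481.3291 J


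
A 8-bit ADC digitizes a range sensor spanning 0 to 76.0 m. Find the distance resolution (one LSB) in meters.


res = range / 2^n = 76.0/2^8 = 76.0/256 = 0.2969

0.2969 m


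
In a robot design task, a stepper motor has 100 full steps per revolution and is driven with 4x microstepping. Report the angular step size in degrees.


step = 360/(100*4) = 360/400 = 0.9000

0.9000 degrees


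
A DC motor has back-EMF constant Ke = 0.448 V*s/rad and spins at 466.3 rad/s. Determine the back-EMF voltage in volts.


V_emf = Ke * omega = 0.448*466.3 = 208.9024

208.9024 V


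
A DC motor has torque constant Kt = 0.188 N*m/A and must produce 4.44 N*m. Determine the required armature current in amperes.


I = tau / Kt = 4.44/0.188 = 23.6170

23.6170 A


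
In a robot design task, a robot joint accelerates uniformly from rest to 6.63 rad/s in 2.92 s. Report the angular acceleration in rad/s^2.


alpha = delta_omega / t = 6.63 / 2.92 = 2.2705

2.2705 rad/s^2


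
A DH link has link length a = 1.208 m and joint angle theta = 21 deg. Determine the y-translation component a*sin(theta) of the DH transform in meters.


a*sin(theta) = 1.208*sin(21 deg) = 0.4329

0.4329 m


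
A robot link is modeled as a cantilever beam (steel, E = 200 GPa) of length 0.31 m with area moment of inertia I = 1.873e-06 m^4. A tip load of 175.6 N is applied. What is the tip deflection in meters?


delta = F*L^3/(3*E*I) = 175.6*0.31^3/(3*2.000e+11*1.873e-06)
      = 5.2312996/1123800 = 4.6550e-06

4.6550e-06 m


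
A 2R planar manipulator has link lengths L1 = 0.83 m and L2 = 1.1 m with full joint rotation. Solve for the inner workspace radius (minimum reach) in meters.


r_min = |L1 - L2| = |0.83 - 1.1| = 0.2700

0.2700 m


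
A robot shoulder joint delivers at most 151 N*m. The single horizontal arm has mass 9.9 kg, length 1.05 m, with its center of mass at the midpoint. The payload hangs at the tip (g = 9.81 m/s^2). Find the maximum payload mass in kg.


tau_arm = m_arm*g*(L/2) = 9.9*9.81*1.05/2 = 50.9875 N*m
tau_payload = tau_max - tau_arm = 151 - 50.9875 = 100.0125
m_payload = tau_payload / (g*L) = 100.0125 / (9.81*1.05) = 9.7095

9.7095 kg


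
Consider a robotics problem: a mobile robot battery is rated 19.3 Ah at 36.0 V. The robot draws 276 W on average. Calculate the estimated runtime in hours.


E = 19.3*36.0 = 694.8000 Wh
t = E/P = 694.8000/276 = 2.5174

2.5174 hours


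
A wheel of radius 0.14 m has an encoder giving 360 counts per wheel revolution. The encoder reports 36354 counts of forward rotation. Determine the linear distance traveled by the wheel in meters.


revs = 36354/360 = 100.983333
d = revs * 2*pi*r = 100.983333 * 2*pi*0.14 = 88.8296

88.8296 m


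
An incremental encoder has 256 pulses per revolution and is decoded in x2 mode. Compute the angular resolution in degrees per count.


resolution = 360 / (PPR * 2) = 360 / 512 = 0.7031

0.7031 degrees


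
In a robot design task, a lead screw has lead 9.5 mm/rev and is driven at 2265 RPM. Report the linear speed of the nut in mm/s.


v = lead * (RPM/60) = 9.5*2265/60 = 358.6250

358.6250 mm/s


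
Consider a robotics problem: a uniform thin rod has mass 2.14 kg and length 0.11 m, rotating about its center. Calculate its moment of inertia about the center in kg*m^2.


I = (1/12)*m*L^2 = (1/12)*2.14*0.11^2 = 0.0022

0.0022 kg*m^2


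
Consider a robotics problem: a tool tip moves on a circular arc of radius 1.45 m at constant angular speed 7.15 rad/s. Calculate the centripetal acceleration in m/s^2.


a_c = omega^2 * r = 7.15^2 * 1.45 = 74.1276

74.1276 m/s^2


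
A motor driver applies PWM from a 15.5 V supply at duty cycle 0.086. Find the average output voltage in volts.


V_avg = V_supply * D = 15.5*0.086 = 1.3330

1.3330 V


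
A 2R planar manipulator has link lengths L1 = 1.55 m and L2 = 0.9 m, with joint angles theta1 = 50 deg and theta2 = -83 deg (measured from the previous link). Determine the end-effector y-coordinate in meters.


y = L1*sin(th1) + L2*sin(th1+th2) = 1.55*sin(50 deg) + 0.9*sin(-33 deg) = 0.6972

0.6972 m


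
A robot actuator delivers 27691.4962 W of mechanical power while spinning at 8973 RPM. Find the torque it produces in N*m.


omega = 8973 * 2*pi/60 = 939.650363 rad/s
tau = P / omega = 27691.4962 / 939.650363 = 29.4700

29.4700 N*m


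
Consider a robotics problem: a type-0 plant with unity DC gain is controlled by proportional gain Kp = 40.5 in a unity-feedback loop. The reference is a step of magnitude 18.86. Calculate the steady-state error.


e_ss = R/(1 + Kp) = 18.86/(1 + 40.5) = 18.86/41.5000 = 0.4545

0.4545


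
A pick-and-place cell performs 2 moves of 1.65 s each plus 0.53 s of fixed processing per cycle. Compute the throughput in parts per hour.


T_cycle = 2*1.65 + 0.53 = 3.8300 s
rate = 3600/T = 939.9478

939.9478 parts/hour


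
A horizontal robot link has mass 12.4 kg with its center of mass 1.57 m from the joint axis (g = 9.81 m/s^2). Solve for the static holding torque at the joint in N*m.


tau = m*g*L = 12.4 * 9.81 * 1.57 = 190.9811

190.9811 N*m


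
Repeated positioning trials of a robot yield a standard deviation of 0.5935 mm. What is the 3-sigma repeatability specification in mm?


repeatability = 3*sigma = 3*0.5935 = 1.7805

1.7805 mm


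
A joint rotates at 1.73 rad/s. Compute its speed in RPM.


RPM = 1.73 * 60/(2*pi) = 16.5203

16.5203 RPM


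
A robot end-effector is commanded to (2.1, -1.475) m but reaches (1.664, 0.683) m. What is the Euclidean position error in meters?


dx = 1.664 - (2.1) = -0.4360, dy = 0.683 - (-1.475) = 2.1580
err = sqrt(0.190096 + 4.656964) = 2.2016

2.2016 m


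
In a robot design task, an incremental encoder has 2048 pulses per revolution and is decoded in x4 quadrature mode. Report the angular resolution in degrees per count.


resolution = 360 / (PPR * 4) = 360 / 8192 = 0.0439

0.0439 degrees


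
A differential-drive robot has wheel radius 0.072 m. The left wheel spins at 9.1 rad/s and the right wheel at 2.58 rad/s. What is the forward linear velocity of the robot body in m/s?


v = r*(wR + wL)/2 = 0.072*(2.58 + 9.1)/2 = 0.4205

0.4205 m/s


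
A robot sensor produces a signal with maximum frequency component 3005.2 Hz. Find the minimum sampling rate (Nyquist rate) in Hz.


f_s,min = 2*f_max = 2*3005.2 = 6010.4000

6010.4000 Hz


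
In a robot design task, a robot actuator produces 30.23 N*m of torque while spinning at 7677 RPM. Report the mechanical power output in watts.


omega = 7677 * 2*pi/60 = 803.933560 rad/s
P = tau * omega = 30.23 * 803.933560 = 24302.9115

24302.9115 W


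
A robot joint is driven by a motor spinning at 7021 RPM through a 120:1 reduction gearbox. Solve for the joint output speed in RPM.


omega_joint = omega_motor / N = 7021 / 120 = 58.5083

58.5083 RPM


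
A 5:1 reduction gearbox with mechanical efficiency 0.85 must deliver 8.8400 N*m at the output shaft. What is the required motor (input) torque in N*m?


tau_in = tau_out / (N * eta) = 8.8400 / (5 * 0.85) = 2.0800

2.0800 N*m


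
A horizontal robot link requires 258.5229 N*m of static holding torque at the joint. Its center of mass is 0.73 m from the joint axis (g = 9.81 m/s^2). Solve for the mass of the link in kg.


m = tau / (g*L) = 258.5229 / (9.81 * 0.73) = 36.1000

36.1000 kg


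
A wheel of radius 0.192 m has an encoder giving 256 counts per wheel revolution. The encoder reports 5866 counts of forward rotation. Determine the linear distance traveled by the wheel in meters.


revs = 5866/256 = 22.914062
d = revs * 2*pi*r = 22.914062 * 2*pi*0.192 = 27.6429

27.6429 m


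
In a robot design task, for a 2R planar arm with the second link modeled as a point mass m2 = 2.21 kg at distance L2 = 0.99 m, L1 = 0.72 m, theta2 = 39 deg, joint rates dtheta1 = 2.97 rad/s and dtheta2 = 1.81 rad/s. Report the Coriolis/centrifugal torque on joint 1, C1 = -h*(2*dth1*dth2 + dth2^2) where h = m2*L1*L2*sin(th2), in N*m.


h = m2*L1*L2*sin(th2) = 2.21*0.72*0.99*sin(39 deg) = 0.991361
C1 = -h*(2*2.97*1.81 + 1.81^2) = -0.991361*14.0275 = -13.9063

-13.9063 N*m


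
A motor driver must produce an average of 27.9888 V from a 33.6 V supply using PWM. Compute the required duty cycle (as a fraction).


D = V_avg/V_supply = 27.9888/33.6 = 0.8330

0.8330


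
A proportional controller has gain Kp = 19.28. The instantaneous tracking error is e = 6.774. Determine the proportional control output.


u_P = Kp * e = 19.28 * 6.774 = 130.6027

130.6027


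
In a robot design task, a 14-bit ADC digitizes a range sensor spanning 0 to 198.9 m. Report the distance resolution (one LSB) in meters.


res = range / 2^n = 198.9/2^14 = 198.9/16384 = 0.0121

0.0121 m


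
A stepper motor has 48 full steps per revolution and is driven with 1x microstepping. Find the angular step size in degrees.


step = 360/(48*1) = 360/48 = 7.5000

7.5000 degrees


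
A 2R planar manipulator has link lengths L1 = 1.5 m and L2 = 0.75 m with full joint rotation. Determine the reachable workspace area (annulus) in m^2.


r_max = L1 + L2 = 2.2500, r_min = |L1 - L2| = 0.7500
A = pi*(r_max^2 - r_min^2) = pi*(5.0625 - 0.5625) = 14.1372

14.1372 m^2


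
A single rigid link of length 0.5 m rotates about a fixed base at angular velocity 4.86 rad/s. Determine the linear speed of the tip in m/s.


v = L*omega = 0.5 * 4.86 = 2.4300

2.4300 m/s


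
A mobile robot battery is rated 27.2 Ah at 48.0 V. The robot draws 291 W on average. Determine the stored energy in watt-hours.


E = capacity * V = 27.2*48.0 = 1305.6000

1305.6000 Wh


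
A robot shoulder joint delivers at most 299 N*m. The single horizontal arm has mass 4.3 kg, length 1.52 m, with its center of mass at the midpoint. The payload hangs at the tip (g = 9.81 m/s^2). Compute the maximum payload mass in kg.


tau_arm = m_arm*g*(L/2) = 4.3*9.81*1.52/2 = 32.0591 N*m
tau_payload = tau_max - tau_arm = 299 - 32.0591 = 266.9409
m_payload = tau_payload / (g*L) = 266.9409 / (9.81*1.52) = 17.9020

17.9020 kg


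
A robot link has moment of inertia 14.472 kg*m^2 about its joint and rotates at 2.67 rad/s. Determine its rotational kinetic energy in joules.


KE = (1/2)*I*omega^2 = 0.5*14.472*2.67^2 = 51.5847

51.5847 J


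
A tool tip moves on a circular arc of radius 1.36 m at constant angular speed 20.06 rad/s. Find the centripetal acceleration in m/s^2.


a_c = omega^2 * r = 20.06^2 * 1.36 = 547.2689

547.2689 m/s^2


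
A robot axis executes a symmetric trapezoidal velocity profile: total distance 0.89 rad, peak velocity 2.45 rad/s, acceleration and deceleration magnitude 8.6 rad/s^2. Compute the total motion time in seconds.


t_acc = v/a = 2.45/8.6 = 0.284884 s
d_acc = v^2/(2a) = 0.348983 rad (each ramp)
d_cruise = 0.89 - 2*0.348983 = 0.192034 rad
t_cruise = 0.192034/2.45 = 0.078381 s
t_total = 2*0.284884 + 0.078381 = 0.6481

0.6481 s


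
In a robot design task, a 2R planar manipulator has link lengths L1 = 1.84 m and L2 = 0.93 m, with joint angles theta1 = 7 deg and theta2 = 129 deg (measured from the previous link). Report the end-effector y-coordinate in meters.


y = L1*sin(th1) + L2*sin(th1+th2) = 1.84*sin(7 deg) + 0.93*sin(136 deg) = 0.8703

0.8703 m


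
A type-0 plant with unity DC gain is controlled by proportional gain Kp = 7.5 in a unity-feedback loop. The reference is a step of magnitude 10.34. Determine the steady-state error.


e_ss = R/(1 + Kp) = 10.34/(1 + 7.5) = 10.34/8.5000 = 1.2165

1.2165


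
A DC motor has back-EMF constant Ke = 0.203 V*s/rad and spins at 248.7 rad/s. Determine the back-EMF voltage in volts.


V_emf = Ke * omega = 0.203*248.7 = 50.4861

50.4861 V


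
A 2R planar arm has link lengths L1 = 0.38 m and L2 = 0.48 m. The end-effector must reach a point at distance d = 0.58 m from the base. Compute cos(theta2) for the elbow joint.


cos(th2) = (d^2 - L1^2 - L2^2)/(2*L1*L2) = (0.58^2 - 0.38^2 - 0.48^2)/(2*0.38*0.48) = -0.1053

-0.1053


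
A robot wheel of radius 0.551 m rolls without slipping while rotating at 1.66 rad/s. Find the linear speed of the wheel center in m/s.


v = omega * r = 1.66 * 0.551 = 0.9147

0.9147 m/s


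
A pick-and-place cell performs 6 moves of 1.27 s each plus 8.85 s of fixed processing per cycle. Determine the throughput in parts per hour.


T_cycle = 6*1.27 + 8.85 = 16.4700 s
rate = 3600/T = 218.5792

218.5792 parts/hour


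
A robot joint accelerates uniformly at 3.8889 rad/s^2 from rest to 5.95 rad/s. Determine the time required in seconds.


t = delta_omega / alpha = 5.95 / 3.8889 = 1.5300

1.5300 s


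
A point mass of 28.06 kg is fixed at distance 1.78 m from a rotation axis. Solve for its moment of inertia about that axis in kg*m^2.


I = m*r^2 = 28.06*1.78^2 = 88.9053

88.9053 kg*m^2


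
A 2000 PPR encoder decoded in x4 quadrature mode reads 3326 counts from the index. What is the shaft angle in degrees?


angle = counts * 360 / (PPR*4) = 3326 * 360 / 8000 = 149.6700

149.6700 degrees


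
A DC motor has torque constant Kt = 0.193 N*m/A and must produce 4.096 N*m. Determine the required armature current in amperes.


I = tau / Kt = 4.096/0.193 = 21.2228

21.2228 A


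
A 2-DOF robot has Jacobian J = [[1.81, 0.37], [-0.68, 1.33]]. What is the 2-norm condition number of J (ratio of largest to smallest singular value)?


JJ^T eigenvalues: trace(JJ^T) = 5.6443, det(JJ^T) = det(J)^2 = 7.06974921
s_max^2 = (5.6443 + sqrt(3.57912565))/2 = 3.76807886
s_min^2 = (5.6443 - sqrt(3.57912565))/2 = 1.87622114
kappa = s_max/s_min = sqrt(3.76807886/1.87622114) = 1.4172

1.4172


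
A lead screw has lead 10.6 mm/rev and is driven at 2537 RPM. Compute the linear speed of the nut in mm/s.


v = lead * (RPM/60) = 10.6*2537/60 = 448.2033

448.2033 mm/s


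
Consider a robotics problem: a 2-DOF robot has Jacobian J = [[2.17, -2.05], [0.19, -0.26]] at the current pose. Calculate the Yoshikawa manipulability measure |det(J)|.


det(J) = 2.17*-0.26 - (-2.05)*(0.19) = -0.1747
|det(J)| = 0.1747

0.1747


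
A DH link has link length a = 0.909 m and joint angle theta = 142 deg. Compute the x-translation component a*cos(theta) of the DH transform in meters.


a*cos(theta) = 0.909*cos(142 deg) = -0.7163

-0.7163 m


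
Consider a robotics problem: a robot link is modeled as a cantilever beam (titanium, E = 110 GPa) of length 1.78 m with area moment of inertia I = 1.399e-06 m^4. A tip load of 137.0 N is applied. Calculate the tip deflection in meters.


delta = F*L^3/(3*E*I) = 137.0*1.78^3/(3*1.100e+11*1.399e-06)
      = 772.646024/461670 = 0.0017

0.0017 m


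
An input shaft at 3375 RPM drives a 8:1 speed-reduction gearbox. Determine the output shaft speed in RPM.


omega_out = omega_in / N = 3375 / 8 = 421.8750

421.8750 RPM


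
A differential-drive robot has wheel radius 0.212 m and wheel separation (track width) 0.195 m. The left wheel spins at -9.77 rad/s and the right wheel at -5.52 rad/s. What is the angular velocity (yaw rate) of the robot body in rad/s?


omega = r*(wR - wL)/L = 0.212*(-5.52 - (-9.77))/0.195 = 4.6205

4.6205 rad/s


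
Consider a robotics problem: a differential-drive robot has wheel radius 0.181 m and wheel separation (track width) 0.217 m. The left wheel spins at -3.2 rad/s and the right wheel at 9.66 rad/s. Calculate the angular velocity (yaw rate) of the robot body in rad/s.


omega = r*(wR - wL)/L = 0.181*(9.66 - (-3.2))/0.217 = 10.7265

10.7265 rad/s


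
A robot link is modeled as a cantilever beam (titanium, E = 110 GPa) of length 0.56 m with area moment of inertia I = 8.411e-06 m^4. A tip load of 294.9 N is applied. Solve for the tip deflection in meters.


delta = F*L^3/(3*E*I) = 294.9*0.56^3/(3*1.100e+11*8.411e-06)
      = 51.7891584/2775630 = 1.8659e-05

1.8659e-05 m


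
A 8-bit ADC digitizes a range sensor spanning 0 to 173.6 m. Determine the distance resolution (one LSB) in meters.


res = range / 2^n = 173.6/2^8 = 173.6/256 = 0.6781

0.6781 m


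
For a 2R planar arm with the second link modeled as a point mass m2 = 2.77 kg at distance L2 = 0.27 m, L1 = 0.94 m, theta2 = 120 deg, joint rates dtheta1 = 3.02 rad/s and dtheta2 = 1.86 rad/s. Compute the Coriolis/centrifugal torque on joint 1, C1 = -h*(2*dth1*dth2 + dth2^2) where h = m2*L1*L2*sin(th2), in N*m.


h = m2*L1*L2*sin(th2) = 2.77*0.94*0.27*sin(120 deg) = 0.608838
C1 = -h*(2*3.02*1.86 + 1.86^2) = -0.608838*14.6940 = -8.9463

-8.9463 N*m


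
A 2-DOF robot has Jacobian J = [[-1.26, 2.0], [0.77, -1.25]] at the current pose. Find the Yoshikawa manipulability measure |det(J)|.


det(J) = -1.26*-1.25 - (2.0)*(0.77) = 0.0350
|det(J)| = 0.0350

0.0350


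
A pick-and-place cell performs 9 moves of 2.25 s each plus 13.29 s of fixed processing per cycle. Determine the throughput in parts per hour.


T_cycle = 9*2.25 + 13.29 = 33.5400 s
rate = 3600/T = 107.3345

107.3345 parts/hour


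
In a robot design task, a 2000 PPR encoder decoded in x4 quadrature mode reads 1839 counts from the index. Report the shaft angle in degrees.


angle = counts * 360 / (PPR*4) = 1839 * 360 / 8000 = 82.7550

82.7550 degrees


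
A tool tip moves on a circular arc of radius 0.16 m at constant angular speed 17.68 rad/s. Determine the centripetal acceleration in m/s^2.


a_c = omega^2 * r = 17.68^2 * 0.16 = 50.0132

50.0132 m/s^2


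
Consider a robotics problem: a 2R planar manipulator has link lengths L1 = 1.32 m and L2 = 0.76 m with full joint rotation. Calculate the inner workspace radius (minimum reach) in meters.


r_min = |L1 - L2| = |1.32 - 0.76| = 0.5600

0.5600 m


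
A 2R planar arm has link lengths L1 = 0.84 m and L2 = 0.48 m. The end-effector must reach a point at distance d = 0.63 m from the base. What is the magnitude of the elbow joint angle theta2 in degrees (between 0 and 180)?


cos(th2) = (d^2 - L1^2 - L2^2)/(2*L1*L2) = (0.63^2 - 0.84^2 - 0.48^2)/(2*0.84*0.48) = -0.66852679
th2 = acos(-0.66852679) = 131.9535 deg

131.9535 degrees


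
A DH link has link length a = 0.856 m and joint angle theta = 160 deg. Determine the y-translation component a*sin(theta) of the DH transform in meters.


a*sin(theta) = 0.856*sin(160 deg) = 0.2928

0.2928 m


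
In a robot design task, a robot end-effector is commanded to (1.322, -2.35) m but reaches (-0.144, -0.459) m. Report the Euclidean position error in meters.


dx = -0.144 - (1.322) = -1.4660, dy = -0.459 - (-2.35) = 1.8910
err = sqrt(2.149156 + 3.575881) = 2.3927

2.3927 m


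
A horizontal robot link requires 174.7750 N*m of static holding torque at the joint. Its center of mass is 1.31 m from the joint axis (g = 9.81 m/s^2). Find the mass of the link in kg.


m = tau / (g*L) = 174.7750 / (9.81 * 1.31) = 13.6000

13.6000 kg


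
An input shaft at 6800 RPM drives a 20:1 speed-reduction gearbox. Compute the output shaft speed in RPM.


omega_out = omega_in / N = 6800 / 20 = 340.0000

340.0000 RPM


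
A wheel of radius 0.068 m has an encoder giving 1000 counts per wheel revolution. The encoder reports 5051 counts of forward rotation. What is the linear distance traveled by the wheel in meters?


revs = 5051/1000 = 5.051000
d = revs * 2*pi*r = 5.051000 * 2*pi*0.068 = 2.1581

2.1581 m


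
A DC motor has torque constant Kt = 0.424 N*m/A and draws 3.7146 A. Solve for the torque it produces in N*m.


tau = Kt * I = 0.424*3.7146 = 1.5750

1.5750 N*m


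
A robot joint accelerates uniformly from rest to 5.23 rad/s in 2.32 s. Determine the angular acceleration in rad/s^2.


alpha = delta_omega / t = 5.23 / 2.32 = 2.2543

2.2543 rad/s^2


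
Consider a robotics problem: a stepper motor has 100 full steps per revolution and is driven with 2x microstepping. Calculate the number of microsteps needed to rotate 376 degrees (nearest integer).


step_size = 360/(100*2) = 360/200 = 1.800000 deg
n = 376/(360/200) = 376*200/360 = 208.8889 -> 209

209 steps


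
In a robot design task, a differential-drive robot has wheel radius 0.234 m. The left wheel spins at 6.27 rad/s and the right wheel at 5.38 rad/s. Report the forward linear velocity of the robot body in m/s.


v = r*(wR + wL)/2 = 0.234*(5.38 + 6.27)/2 = 1.3630

1.3630 m/s


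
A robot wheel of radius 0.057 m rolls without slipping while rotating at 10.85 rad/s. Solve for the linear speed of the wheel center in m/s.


v = omega * r = 10.85 * 0.057 = 0.6185

0.6185 m/s


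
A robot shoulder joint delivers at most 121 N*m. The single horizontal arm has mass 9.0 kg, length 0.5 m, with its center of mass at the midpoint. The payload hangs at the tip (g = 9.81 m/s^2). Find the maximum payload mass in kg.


tau_arm = m_arm*g*(L/2) = 9.0*9.81*0.5/2 = 22.0725 N*m
tau_payload = tau_max - tau_arm = 121 - 22.0725 = 98.9275
m_payload = tau_payload / (g*L) = 98.9275 / (9.81*0.5) = 20.1687

20.1687 kg


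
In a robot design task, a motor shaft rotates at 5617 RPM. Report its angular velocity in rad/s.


omega = 5617 * 2*pi/60 = 588.2109

588.2109 rad/s


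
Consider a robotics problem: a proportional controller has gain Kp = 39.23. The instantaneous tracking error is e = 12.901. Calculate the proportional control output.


u_P = Kp * e = 39.23 * 12.901 = 506.1062

506.1062


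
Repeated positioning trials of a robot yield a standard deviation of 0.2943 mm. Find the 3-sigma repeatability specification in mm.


repeatability = 3*sigma = 3*0.2943 = 0.8829

0.8829 mm


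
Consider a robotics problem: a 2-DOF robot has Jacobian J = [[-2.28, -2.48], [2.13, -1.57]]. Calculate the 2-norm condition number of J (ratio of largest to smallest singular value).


JJ^T eigenvalues: trace(JJ^T) = 18.3506, det(JJ^T) = det(J)^2 = 78.53504400
s_max^2 = (18.3506 + sqrt(22.60434436))/2 = 11.55250131
s_min^2 = (18.3506 - sqrt(22.60434436))/2 = 6.79809869
kappa = s_max/s_min = sqrt(11.55250131/6.79809869) = 1.3036

1.3036


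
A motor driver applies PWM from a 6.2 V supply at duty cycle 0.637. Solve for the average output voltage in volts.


V_avg = V_supply * D = 6.2*0.637 = 3.9494

3.9494 V


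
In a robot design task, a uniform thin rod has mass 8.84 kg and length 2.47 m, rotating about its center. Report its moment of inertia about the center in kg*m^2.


I = (1/12)*m*L^2 = (1/12)*8.84*2.47^2 = 4.4943

4.4943 kg*m^2


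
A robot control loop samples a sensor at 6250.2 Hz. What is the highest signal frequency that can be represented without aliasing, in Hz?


f_max = f_s/2 = 6250.2/2 = 3125.1000

3125.1000 Hz


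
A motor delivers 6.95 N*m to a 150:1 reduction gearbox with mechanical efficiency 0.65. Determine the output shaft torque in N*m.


tau_out = tau_in * N * eta = 6.95 * 150 * 0.65 = 677.6250

677.6250 N*m


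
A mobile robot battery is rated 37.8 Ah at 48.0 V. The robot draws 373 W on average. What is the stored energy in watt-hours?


E = capacity * V = 37.8*48.0 = 1814.4000

1814.4000 Wh


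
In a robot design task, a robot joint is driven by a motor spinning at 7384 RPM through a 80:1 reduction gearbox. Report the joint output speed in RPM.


omega_joint = omega_motor / N = 7384 / 80 = 92.3000

92.3000 RPM


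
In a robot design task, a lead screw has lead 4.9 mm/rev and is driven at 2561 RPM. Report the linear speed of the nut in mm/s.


v = lead * (RPM/60) = 4.9*2561/60 = 209.1483

209.1483 mm/s


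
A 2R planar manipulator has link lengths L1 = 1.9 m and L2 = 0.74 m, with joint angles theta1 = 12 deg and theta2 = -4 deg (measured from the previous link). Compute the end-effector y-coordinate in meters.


y = L1*sin(th1) + L2*sin(th1+th2) = 1.9*sin(12 deg) + 0.74*sin(8 deg) = 0.4980

0.4980 m
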